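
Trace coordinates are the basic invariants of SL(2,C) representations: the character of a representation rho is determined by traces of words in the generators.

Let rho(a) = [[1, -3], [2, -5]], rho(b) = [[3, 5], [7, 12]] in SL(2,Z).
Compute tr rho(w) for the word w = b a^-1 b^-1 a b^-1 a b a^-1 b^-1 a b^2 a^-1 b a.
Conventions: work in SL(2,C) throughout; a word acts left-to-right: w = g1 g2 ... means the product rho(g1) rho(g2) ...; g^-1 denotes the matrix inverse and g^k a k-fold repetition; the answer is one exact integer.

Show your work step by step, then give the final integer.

-41021057576

rho(b) = [[3, 5], [7, 12]]
... * rho(a^-1) = [[-5, 3], [-2, 1]]  ->  [[-25, 14], [-59, 33]]
... * rho(b^-1) = [[12, -5], [-7, 3]]  ->  [[-398, 167], [-939, 394]]
... * rho(a) = [[1, -3], [2, -5]]  ->  [[-64, 359], [-151, 847]]
... * rho(b^-1) = [[12, -5], [-7, 3]]  ->  [[-3281, 1397], [-7741, 3296]]
... * rho(a) = [[1, -3], [2, -5]]  ->  [[-487, 2858], [-1149, 6743]]
... * rho(b) = [[3, 5], [7, 12]]  ->  [[18545, 31861], [43754, 75171]]
... * rho(a^-1) = [[-5, 3], [-2, 1]]  ->  [[-156447, 87496], [-369112, 206433]]
... * rho(b^-1) = [[12, -5], [-7, 3]]  ->  [[-2489836, 1044723], [-5874375, 2464859]]
... * rho(a) = [[1, -3], [2, -5]]  ->  [[-400390, 2245893], [-944657, 5298830]]
... * rho(b) = [[3, 5], [7, 12]]  ->  [[14520081, 24948766], [34257839, 58862675]]
... * rho(b) = [[3, 5], [7, 12]]  ->  [[218201605, 371985597], [514812242, 877641295]]
... * rho(a^-1) = [[-5, 3], [-2, 1]]  ->  [[-1834979219, 1026590412], [-4329343800, 2422078021]]
... * rho(b) = [[3, 5], [7, 12]]  ->  [[1681195227, 3144188849], [3966514747, 7418217252]]
... * rho(a) = [[1, -3], [2, -5]]  ->  [[7969572925, -20764529926], [18802949251, -48990630501]]
tr = 7969572925 + -48990630501 = -41021057576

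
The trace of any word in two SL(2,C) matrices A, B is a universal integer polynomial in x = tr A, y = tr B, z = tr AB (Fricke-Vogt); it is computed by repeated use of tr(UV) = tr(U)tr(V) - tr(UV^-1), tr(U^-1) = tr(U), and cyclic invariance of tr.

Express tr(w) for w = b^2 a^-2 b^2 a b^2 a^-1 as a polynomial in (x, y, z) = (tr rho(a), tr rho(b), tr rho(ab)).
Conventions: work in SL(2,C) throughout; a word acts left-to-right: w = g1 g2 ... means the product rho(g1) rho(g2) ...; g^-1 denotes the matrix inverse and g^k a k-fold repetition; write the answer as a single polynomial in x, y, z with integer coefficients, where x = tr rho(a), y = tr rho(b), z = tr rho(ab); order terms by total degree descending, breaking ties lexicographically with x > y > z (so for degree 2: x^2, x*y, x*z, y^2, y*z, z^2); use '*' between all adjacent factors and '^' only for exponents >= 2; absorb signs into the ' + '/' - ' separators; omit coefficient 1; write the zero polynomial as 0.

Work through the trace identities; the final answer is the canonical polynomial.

x^3*y^5*z - x^4*y^4 - 2*x^2*y^4*z^2 - x*y^5*z + x*y^3*z^3 + x^4*y^2 + x^2*y^4 + x^2*y^2*z^2 + y^4*z^2 + 2*x*y^3*z - 2*y^2*z^2 - 3*x*y*z - x^2 - y^2 + 2

next, tr(b a b) = tr(b) * tr(a b) - tr(a) = y*z - x
tr(b^2 a b) = tr(b) * tr(b a b) - tr(b a) = y^2*z - x*y - z
and tr(a b^4) = tr(b) * tr(b^2 a b) - tr(b^2 a) = y^3*z - x*y^2 - 2*y*z + x
tr(a b^5) = tr(b) * tr(a b^4) - tr(a b^3) = y^4*z - x*y^3 - 3*y^2*z + 2*x*y + z
tr(b^2 a b^4) = tr(b) * tr(a b^5) - tr(a b^4) = y^5*z - x*y^4 - 4*y^3*z + 3*x*y^2 + 3*y*z - x
tr(a b a b) = tr(b a) * tr(b a) - tr(1) = z^2 - 2
tr(a b a) = tr(a) * tr(b a) - tr(b) = x*z - y
tr(a b^2 a b) = tr(b) * tr(a b a b) - tr(a b a) = y*z^2 - x*z - y
tr(b^2) = tr(b) * tr(b) - tr(1) = y^2 - 2
and tr(a b^2 a) = tr(a) * tr(b^2 a) - tr(b^2) = x*y*z - x^2 - y^2 + 2
next, tr(b a b^2 a b) = tr(b) * tr(a b^2 a b) - tr(a b^2 a) = y^2*z^2 - 2*x*y*z + x^2 - 2
tr(a b^2 a b^3) = tr(b) * tr(b a b^2 a b) - tr(b a b^2 a) = y^3*z^2 - 2*x*y^2*z + x^2*y - y*z^2 + x*z - y
tr(b^2 a b^4 a) = tr(b) * tr(a b^2 a b^3) - tr(a b^2 a b^2) = y^4*z^2 - 2*x*y^3*z + x^2*y^2 - 2*y^2*z^2 + 3*x*y*z - x^2 - y^2 + 2
and tr(b^2 a^-1 b^2 a b^2) = tr(b^2 a b^4) * tr(a) - tr(b^2 a b^4 a) = x*y^5*z - x^2*y^4 - y^4*z^2 - 2*x*y^3*z + 2*x^2*y^2 + 2*y^2*z^2 + y^2 - 2
and tr(a b a b a b) = tr(b a b a) * tr(b a) - tr(a b) = z^3 - 3*z
tr(a b a b a) = tr(a) * tr(b a b a) - tr(b a b) = x*z^2 - y*z - x
and tr(a b a b^2 a b) = tr(b) * tr(a b a b a b) - tr(a b a b a) = y*z^3 - x*z^2 - 2*y*z + x
next, tr(a b a b^2 a) = tr(a) * tr(b a b^2 a) - tr(b a b^2) = x*y*z^2 - x^2*z - y^2*z + z
tr(a b^2 a b^2 a b) = tr(b) * tr(a b a b^2 a b) - tr(a b a b^2 a) = y^2*z^3 - 2*x*y*z^2 + x^2*z - y^2*z + x*y - z
and tr(a^2 b^2 a b) = tr(a) * tr(b^2 a b a) - tr(b^2 a b) = x*y*z^2 - x^2*z - y^2*z + z
and tr(a^2 b^2 a) = tr(a) * tr(a b^2 a) - tr(a b^2) = x^2*y*z - x^3 - x*y^2 - y*z + 3*x
and tr(a b^2 a b^2 a) = tr(b) * tr(a^2 b^2 a b) - tr(a^2 b^2 a) = x*y^2*z^2 - 2*x^2*y*z - y^3*z + x^3 + x*y^2 + 2*y*z - 3*x
tr(b^2 a b^2 a b^2 a) = tr(b) * tr(a b^2 a b^2 a b) - tr(a b^2 a b^2 a) = y^3*z^3 - 3*x*y^2*z^2 + 3*x^2*y*z - x^3 - 3*y*z + 3*x
tr(b^2 a^-1 b^2 a b^2 a) = tr(b^2 a b^2 a b^2) * tr(a) - tr(b^2 a b^2 a b^2 a) = x*y^4*z^2 - 2*x^2*y^3*z - y^3*z^3 + x^3*y^2 + x*y^2*z^2 - x*y^2 + 3*y*z - x
next, tr(a^-1 b^2 a b^2 a^-1 b^2) = tr(b^2 a^-1 b^2 a b^2) * tr(a) - tr(b^2 a^-1 b^2 a b^2 a) = x^2*y^5*z - x^3*y^4 - 2*x*y^4*z^2 + y^3*z^3 + x^3*y^2 + x*y^2*z^2 + 2*x*y^2 - 3*y*z - x
tr(b^2 a b^2 a^-1 b^2) = tr(b^4 a b^2) * tr(a) - tr(b^4 a b^2 a) = x*y^5*z - x^2*y^4 - y^4*z^2 - 2*x*y^3*z + 2*x^2*y^2 + 2*y^2*z^2 + y^2 - 2
tr(b^2 a^-2 b^2 a b^2 a^-1) = tr(a^-1 b^2 a b^2 a^-1 b^2) * tr(a) - tr(a^-1 b^2 a b^2 a^-1 b^2 a) = x^3*y^5*z - x^4*y^4 - 2*x^2*y^4*z^2 - x*y^5*z + x*y^3*z^3 + x^4*y^2 + x^2*y^4 + x^2*y^2*z^2 + y^4*z^2 + 2*x*y^3*z - 2*y^2*z^2 - 3*x*y*z - x^2 - y^2 + 2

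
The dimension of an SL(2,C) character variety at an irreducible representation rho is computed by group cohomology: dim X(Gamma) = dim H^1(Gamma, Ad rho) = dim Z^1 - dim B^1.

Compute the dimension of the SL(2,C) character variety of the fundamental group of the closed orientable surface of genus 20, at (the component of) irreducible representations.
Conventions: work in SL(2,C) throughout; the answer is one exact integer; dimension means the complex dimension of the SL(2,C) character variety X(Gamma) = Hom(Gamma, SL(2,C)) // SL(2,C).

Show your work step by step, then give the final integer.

114

pi_1 of the closed genus-20 surface has 40 generators bound by the single product-of-commutators relator.
Before the relator condition, cocycle space has dim 3*40 = 120.
H^2 = coker(d_2) is dual to H^0 = 0 at irreducible rho (Poincare duality), so d_2 is onto: dim Z^1 = 117.
Coboundaries contribute dim B^1 = 3 (injective at irreducible rho).
Hence dim X = 117 - 3 = 114.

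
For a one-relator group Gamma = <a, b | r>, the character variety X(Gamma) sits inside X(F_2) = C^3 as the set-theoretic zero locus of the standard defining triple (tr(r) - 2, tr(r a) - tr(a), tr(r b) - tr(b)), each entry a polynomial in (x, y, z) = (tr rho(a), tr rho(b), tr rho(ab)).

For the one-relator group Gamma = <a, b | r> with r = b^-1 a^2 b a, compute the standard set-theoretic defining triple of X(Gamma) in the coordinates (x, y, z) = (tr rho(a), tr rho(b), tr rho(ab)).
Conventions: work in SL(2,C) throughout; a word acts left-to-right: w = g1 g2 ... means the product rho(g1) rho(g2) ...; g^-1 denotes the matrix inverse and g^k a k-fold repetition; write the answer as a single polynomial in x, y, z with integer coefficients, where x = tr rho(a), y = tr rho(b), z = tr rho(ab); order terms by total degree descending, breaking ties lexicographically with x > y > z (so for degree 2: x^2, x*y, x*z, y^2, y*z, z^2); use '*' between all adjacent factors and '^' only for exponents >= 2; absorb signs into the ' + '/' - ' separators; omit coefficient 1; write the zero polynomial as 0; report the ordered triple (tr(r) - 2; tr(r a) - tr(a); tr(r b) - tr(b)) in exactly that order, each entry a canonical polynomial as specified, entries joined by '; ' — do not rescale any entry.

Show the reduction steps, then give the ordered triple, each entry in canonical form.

x^2*y*z - x*y^2 - x*z^2 + x - 2; x^3*y*z - x^2*y^2 - x^2*z^2 - x + 2; x^2*z - x*y - y - z

trace(b a^2) = trace(a)*trace(b a) - trace(b)  (reduce the a square) = x*z - y
and trace(a^2 b a) = trace(a)*trace(b a^2) - trace(b a)  (reduce the a square) = x^2*z - x*y - z
trace(b a b a) = trace(b a)*trace(b a) - trace(1)  (split on b) = z^2 - 2
and trace(b a b) = trace(b)*trace(a b) - trace(a)  (reduce the b square) = y*z - x
trace(a^2 b a b) = trace(a)*trace(b a b a) - trace(b a b)  (reduce the a square) = x*z^2 - y*z - x
trace(b^-1 a^2 b a) = trace(a^2 b a)*trace(b) - trace(a^2 b a b)  (eliminate b^-1) = x^2*y*z - x*y^2 - x*z^2 + x
trace(a^2 b a^2) = trace(a)*trace(b a^3) - trace(b a^2)  (reduce the a square) = x^3*z - x^2*y - 2*x*z + y
trace(b^2) = trace(b)*trace(b) - trace(1)  (reduce the b square) = y^2 - 2
and trace(b a^2 b) = trace(a)*trace(b^2 a) - trace(b^2)  (reduce the a square) = x*y*z - x^2 - y^2 + 2
next, trace(a^2 b a^2 b) = trace(a)*trace(b a^2 b a) - trace(b a^2 b)  (reduce the a square) = x^2*z^2 - 2*x*y*z + y^2 - 2
next, trace(b^-1 a^2 b a^2) = trace(a^2 b a^2)*trace(b) - trace(a^2 b a^2 b)  (eliminate b^-1) = x^3*y*z - x^2*y^2 - x^2*z^2 + 2
assemble the triple (trace(r) - 2; trace(r a) - x; trace(r b) - y)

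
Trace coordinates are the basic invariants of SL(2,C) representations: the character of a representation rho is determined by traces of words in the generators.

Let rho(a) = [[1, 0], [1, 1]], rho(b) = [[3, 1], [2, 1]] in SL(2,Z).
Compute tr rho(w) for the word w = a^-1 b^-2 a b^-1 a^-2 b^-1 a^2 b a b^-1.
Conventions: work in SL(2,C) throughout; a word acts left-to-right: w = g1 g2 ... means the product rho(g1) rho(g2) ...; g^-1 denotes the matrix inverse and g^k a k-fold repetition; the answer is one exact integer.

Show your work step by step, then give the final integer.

rho(a^-1) = [[1, 0], [-1, 1]]
... * rho(b^-1) = [[1, -1], [-2, 3]]  ->  [[1, -1], [-3, 4]]
... * rho(b^-1) = [[1, -1], [-2, 3]]  ->  [[3, -4], [-11, 15]]
... * rho(a) = [[1, 0], [1, 1]]  ->  [[-1, -4], [4, 15]]
... * rho(b^-1) = [[1, -1], [-2, 3]]  ->  [[7, -11], [-26, 41]]
... * rho(a^-1) = [[1, 0], [-1, 1]]  ->  [[18, -11], [-67, 41]]
... * rho(a^-1) = [[1, 0], [-1, 1]]  ->  [[29, -11], [-108, 41]]
... * rho(b^-1) = [[1, -1], [-2, 3]]  ->  [[51, -62], [-190, 231]]
... * rho(a) = [[1, 0], [1, 1]]  ->  [[-11, -62], [41, 231]]
... * rho(a) = [[1, 0], [1, 1]]  ->  [[-73, -62], [272, 231]]
... * rho(b) = [[3, 1], [2, 1]]  ->  [[-343, -135], [1278, 503]]
... * rho(a) = [[1, 0], [1, 1]]  ->  [[-478, -135], [1781, 503]]
... * rho(b^-1) = [[1, -1], [-2, 3]]  ->  [[-208, 73], [775, -272]]
tr = -208 + -272 = -480

-480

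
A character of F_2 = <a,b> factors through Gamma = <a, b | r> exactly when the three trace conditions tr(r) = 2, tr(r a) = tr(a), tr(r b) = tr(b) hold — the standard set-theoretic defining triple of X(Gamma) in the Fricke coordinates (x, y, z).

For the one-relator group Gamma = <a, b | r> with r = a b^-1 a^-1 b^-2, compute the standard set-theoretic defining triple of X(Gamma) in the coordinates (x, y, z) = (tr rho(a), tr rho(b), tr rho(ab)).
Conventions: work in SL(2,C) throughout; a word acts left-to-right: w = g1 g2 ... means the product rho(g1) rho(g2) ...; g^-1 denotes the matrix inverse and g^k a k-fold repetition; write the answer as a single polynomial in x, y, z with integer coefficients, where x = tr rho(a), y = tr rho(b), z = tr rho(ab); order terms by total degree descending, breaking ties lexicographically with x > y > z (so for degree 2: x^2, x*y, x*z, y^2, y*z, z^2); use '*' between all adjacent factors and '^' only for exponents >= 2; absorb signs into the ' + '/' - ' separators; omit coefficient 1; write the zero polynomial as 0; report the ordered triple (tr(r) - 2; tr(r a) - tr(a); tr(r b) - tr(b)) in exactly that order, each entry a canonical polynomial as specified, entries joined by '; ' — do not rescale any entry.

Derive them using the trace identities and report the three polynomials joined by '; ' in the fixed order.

reduce: tr(a b^-1) = tr(a) tr(b) - tr(a b)   [inverse elimination on b] = x*y - z
reduce: tr(b^-1 a b^-1) = tr(a b^-1) tr(b) - tr(a)   [inverse elimination on b] = x*y^2 - y*z - x
so tr(a^2) = tr(a) tr(a) - tr(1)   [square of a] = x^2 - 2
tr(a^2 b) = tr(a) tr(b a) - tr(b)   [square of a] = x*z - y
reduce: tr(a b^-1 a) = tr(a^2) tr(b) - tr(a^2 b)   [inverse elimination on b] = x^2*y - x*z - y
reduce: tr(a b a b) = tr(a b) tr(a b) - tr(1)   [split at a repeated a] = z^2 - 2
reduce: tr(a b^-1 a b) = tr(a b a) tr(b) - tr(a b a b)   [inverse elimination on b] = x*y*z - y^2 - z^2 + 2
reduce: tr(b^-1 a b^-1 a) = tr(a b^-1 a) tr(b) - tr(a b^-1 a b)   [inverse elimination on b] = x^2*y^2 - 2*x*y*z + z^2 - 2
tr(a b^-1 a^-1 b^-1) = tr(b^-1 a b^-1) tr(a) - tr(b^-1 a b^-1 a)   [inverse elimination on a] = x*y*z - x^2 - z^2 + 2
tr(a b^-1 a^-1 b^-2) = tr(a b^-1 a^-1 b^-1) tr(b) - tr(a b^-1 a^-1)   [inverse elimination on b] = x*y^2*z - x^2*y - y*z^2 + y
reduce: tr(a^2 b a) = tr(a) tr(b a^2) - tr(b a) = x^2*z - x*y - z
tr(b a b) = tr(b) tr(a b) - tr(a) = y*z - x
tr(a^2 b a b) = tr(a) tr(b a b a) - tr(b a b) = x*z^2 - y*z - x
tr(b^-1 a^2 b a) = tr(a^2 b a) tr(b) - tr(a^2 b a b) = x^2*y*z - x*y^2 - x*z^2 + x
tr(b^-2 a^2 b a) = tr(b^-1 a^2 b a) tr(b) - tr(b^-1 a^2 b a b) = x^2*y^2*z - x*y^3 - x*y*z^2 - x^2*z + 2*x*y + z
reduce: tr(a^-1 b^-2 a^2 b) = tr(b^-2 a^2 b) tr(a) - tr(b^-2 a^2 b a) = -x^2*y^2*z + x^3*y + x*y^3 + x*y*z^2 - 3*x*y - z
tr(a b^-1 a^-1 b^-2 a) = tr(a^-1 b^-2 a^2) tr(b) - tr(a^-1 b^-2 a^2 b) = x^2*y^2*z - x^3*y - x*y*z^2 - y^2*z + 2*x*y + z
assemble the triple (tr(r) - 2; tr(r a) - x; tr(r b) - y)

x*y^2*z - x^2*y - y*z^2 + y - 2; x^2*y^2*z - x^3*y - x*y*z^2 - y^2*z + 2*x*y - x + z; x*y*z - x^2 - z^2 - y + 2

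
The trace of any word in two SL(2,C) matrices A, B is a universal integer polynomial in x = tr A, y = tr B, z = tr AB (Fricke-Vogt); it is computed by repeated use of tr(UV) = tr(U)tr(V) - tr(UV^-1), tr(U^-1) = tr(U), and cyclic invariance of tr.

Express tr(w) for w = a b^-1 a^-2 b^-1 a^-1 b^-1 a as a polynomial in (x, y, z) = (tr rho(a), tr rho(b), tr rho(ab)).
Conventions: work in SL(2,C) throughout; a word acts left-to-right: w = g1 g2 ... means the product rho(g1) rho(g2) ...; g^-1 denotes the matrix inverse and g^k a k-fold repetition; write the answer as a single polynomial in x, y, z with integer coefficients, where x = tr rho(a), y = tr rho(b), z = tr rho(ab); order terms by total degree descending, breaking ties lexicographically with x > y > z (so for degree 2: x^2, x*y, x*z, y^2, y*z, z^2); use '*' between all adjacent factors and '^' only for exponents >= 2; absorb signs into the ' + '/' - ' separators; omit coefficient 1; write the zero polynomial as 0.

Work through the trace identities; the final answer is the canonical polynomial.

x^3*y*z^2 - x^4*z - x^2*y^2*z - x^2*z^3 + 4*x^2*z + y^2*z - x*y - z

and trace(a^-1) = trace(a) = x
trace(a^-1 b) = trace(b)*trace(a) - trace(b a) = x*y - z
trace(a^-1 b^-1) = trace(a^-1)*trace(b) - trace(a^-1 b) = z
and trace(b^-1 a^-1 b^-1) = trace(a^-1 b^-1)*trace(b) - trace(a^-1) = y*z - x
trace(b^2) = trace(b)*trace(b) - trace(1) = y^2 - 2
and trace(b a^2 b) = trace(a)*trace(b^2 a) - trace(b^2) = x*y*z - x^2 - y^2 + 2
trace(b a b a) = trace(b a)*trace(b a) - trace(1) = z^2 - 2
and trace(b a^2 b a) = trace(a)*trace(b a b a) - trace(b a b) = x*z^2 - y*z - x
trace(a^2 b a^-1 b) = trace(b a^2 b)*trace(a) - trace(b a^2 b a) = x^2*y*z - x^3 - x*y^2 - x*z^2 + y*z + 3*x
and trace(a^2 b a^-1 b^-1) = trace(a^2 b a^-1)*trace(b) - trace(a^2 b a^-1 b) = -x^2*y*z + x^3 + x*y^2 + x*z^2 - 3*x
trace(b^-1 a^2 b a^-1 b^-1) = trace(a^2 b a^-1 b^-1)*trace(b) - trace(a^2 b a^-1) = -x^2*y^2*z + x^3*y + x*y^3 + x*y*z^2 - 3*x*y - z
and trace(a^2) = trace(a)*trace(a) - trace(1) = x^2 - 2
and trace(a^2 b^2 a) = trace(a)*trace(a b^2 a) - trace(a b^2) = x^2*y*z - x^3 - x*y^2 - y*z + 3*x
and trace(a b a) = trace(a)*trace(b a) - trace(b) = x*z - y
next, trace(a b a^2) = trace(a)*trace(a b a) - trace(a b) = x^2*z - x*y - z
trace(a^2 b^2 a b) = trace(b)*trace(a b a^2 b) - trace(a b a^2) = x*y*z^2 - x^2*z - y^2*z + z
next, trace(b a b^-1 a^2 b) = trace(a^2 b^2 a)*trace(b) - trace(a^2 b^2 a b) = x^2*y^2*z - x^3*y - x*y^3 - x*y*z^2 + x^2*z + 3*x*y - z
trace(a^2 b a b a) = trace(a)*trace(a b a b a) - trace(a b a b) = x^2*z^2 - x*y*z - x^2 - z^2 + 2
trace(b a b a b a) = trace(a b)*trace(a b a b) - trace(a^-1 b^-1) = z^3 - 3*z
trace(b a b a b) = trace(b)*trace(a b a b) - trace(a b a) = y*z^2 - x*z - y
and trace(a^2 b a b a b) = trace(a)*trace(b a b a b a) - trace(b a b a b) = x*z^3 - y*z^2 - 2*x*z + y
next, trace(b a b^-1 a^2 b a) = trace(a^2 b a b a)*trace(b) - trace(a^2 b a b a b) = x^2*y*z^2 - x*y^2*z - x*z^3 - x^2*y + 2*x*z + y
trace(a b^-1 a^2 b a^-1 b) = trace(b a b^-1 a^2 b)*trace(a) - trace(b a b^-1 a^2 b a) = x^3*y^2*z - x^4*y - x^2*y^3 - 2*x^2*y*z^2 + x^3*z + x*y^2*z + x*z^3 + 4*x^2*y - 3*x*z - y
trace(b^-1 a^2 b a^-1 b^-1 a) = trace(a b^-1 a^2 b a^-1)*trace(b) - trace(a b^-1 a^2 b a^-1 b) = -x^3*y^2*z + x^4*y + x^2*y^3 + 2*x^2*y*z^2 - x^3*z - x*y^2*z - x*z^3 - 3*x^2*y + 3*x*z - y
trace(a^-1 b^-1 a^-1 b^-1 a^2 b) = trace(b^-1 a^2 b a^-1 b^-1)*trace(a) - trace(b^-1 a^2 b a^-1 b^-1 a) = -x^2*y*z^2 + x^3*z + x*y^2*z + x*z^3 - 4*x*z + y
trace(a^-2 b^-1 a^-1 b^-1 a^2 b) = trace(a^-1 b^-1 a^-1 b^-1 a^2 b)*trace(a) - trace(a^-1 b^-1 a^-1 b^-1 a^2 b a) = -x^3*y*z^2 + x^4*z + x^2*y^2*z + x^2*z^3 - 4*x^2*z + z
trace(a b^-1 a^-2 b^-1 a^-1 b^-1 a) = trace(a^-2 b^-1 a^-1 b^-1 a^2)*trace(b) - trace(a^-2 b^-1 a^-1 b^-1 a^2 b) = x^3*y*z^2 - x^4*z - x^2*y^2*z - x^2*z^3 + 4*x^2*z + y^2*z - x*y - z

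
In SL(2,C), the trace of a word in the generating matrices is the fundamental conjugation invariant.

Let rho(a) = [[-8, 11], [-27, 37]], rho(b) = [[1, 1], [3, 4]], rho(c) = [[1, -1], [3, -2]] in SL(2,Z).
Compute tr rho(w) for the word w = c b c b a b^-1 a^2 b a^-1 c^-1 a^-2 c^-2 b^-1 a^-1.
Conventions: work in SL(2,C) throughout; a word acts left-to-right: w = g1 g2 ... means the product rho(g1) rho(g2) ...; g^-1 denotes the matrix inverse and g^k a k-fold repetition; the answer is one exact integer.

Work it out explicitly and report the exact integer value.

83327129255

rho(c) = [[1, -1], [3, -2]]
... * rho(b) = [[1, 1], [3, 4]]  ->  [[-2, -3], [-3, -5]]
... * rho(c) = [[1, -1], [3, -2]]  ->  [[-11, 8], [-18, 13]]
... * rho(b) = [[1, 1], [3, 4]]  ->  [[13, 21], [21, 34]]
... * rho(a) = [[-8, 11], [-27, 37]]  ->  [[-671, 920], [-1086, 1489]]
... * rho(b^-1) = [[4, -1], [-3, 1]]  ->  [[-5444, 1591], [-8811, 2575]]
... * rho(a) = [[-8, 11], [-27, 37]]  ->  [[595, -1017], [963, -1646]]
... * rho(a) = [[-8, 11], [-27, 37]]  ->  [[22699, -31084], [36738, -50309]]
... * rho(b) = [[1, 1], [3, 4]]  ->  [[-70553, -101637], [-114189, -164498]]
... * rho(a^-1) = [[37, -11], [27, -8]]  ->  [[-5354660, 1589179], [-8666439, 2572063]]
... * rho(c^-1) = [[-2, 1], [-3, 1]]  ->  [[5941783, -3765481], [9616689, -6094376]]
... * rho(a^-1) = [[37, -11], [27, -8]]  ->  [[118177984, -35235765], [191269341, -57028571]]
... * rho(a^-1) = [[37, -11], [27, -8]]  ->  [[3421219753, -1018071704], [5537194200, -1647734183]]
... * rho(c^-1) = [[-2, 1], [-3, 1]]  ->  [[-3788224394, 2403148049], [-6131185851, 3889460017]]
... * rho(c^-1) = [[-2, 1], [-3, 1]]  ->  [[367004641, -1385076345], [593991651, -2241725834]]
... * rho(b^-1) = [[4, -1], [-3, 1]]  ->  [[5623247599, -1752080986], [9101144106, -2835717485]]
... * rho(a^-1) = [[37, -11], [27, -8]]  ->  [[160753974541, -47839075701], [260177959827, -77426845286]]
tr = 160753974541 + -77426845286 = 83327129255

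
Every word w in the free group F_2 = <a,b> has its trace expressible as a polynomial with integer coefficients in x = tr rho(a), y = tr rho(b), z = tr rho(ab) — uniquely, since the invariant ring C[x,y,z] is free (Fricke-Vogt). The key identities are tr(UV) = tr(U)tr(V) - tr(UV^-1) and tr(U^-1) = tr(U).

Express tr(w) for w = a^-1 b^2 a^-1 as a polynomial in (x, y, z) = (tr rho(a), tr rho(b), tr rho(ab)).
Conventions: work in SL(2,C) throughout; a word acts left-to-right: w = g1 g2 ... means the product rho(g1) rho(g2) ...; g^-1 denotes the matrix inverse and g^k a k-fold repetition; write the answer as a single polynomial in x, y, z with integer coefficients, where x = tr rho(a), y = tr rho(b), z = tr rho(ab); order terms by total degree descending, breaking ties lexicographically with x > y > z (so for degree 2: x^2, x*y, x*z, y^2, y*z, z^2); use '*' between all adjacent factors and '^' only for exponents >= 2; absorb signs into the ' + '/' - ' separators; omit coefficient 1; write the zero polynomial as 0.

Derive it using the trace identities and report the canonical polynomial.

tr(b^2) = tr(b) * tr(b) - tr(1)  (reduce the b square) = y^2 - 2
apply: tr(b^2 a) = tr(b) * tr(a b) - tr(a)  (reduce the b square) = y*z - x
apply: tr(b^2 a^-1) = tr(b^2) * tr(a) - tr(b^2 a)  (eliminate a^-1) = x*y^2 - y*z - x
use: tr(a^-1 b^2 a^-1) = tr(b^2 a^-1) * tr(a) - tr(b^2)  (eliminate a^-1) = x^2*y^2 - x*y*z - x^2 - y^2 + 2

x^2*y^2 - x*y*z - x^2 - y^2 + 2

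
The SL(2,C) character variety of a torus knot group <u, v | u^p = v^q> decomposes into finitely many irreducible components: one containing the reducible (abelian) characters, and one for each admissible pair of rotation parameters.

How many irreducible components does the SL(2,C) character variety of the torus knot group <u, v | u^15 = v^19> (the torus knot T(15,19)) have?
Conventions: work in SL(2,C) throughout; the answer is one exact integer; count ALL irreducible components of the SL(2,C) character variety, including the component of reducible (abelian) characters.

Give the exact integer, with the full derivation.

Gamma = < u, v | u^15 = v^19 > (torus knot T(15,19)); the central element u^15 = v^19 acts as +I or -I in any irreducible SL(2,C) representation.
This locks tr(u) to 2*cos(pi*alpha/15), alpha in 1..14, and tr(v) to 2*cos(pi*beta/19), beta in 1..18, on each component of irreducible characters.
Consistency of u^15 = (-1)^alpha I with v^19 = (-1)^beta I forces alpha = beta (mod 2).
Counting: 7 odd alphas x 9 odd betas + 7 even alphas x 9 even betas = 63 + 63 = 126.
Total: 126 irreducible-character components + 1 reducible (abelian) component = 127.

127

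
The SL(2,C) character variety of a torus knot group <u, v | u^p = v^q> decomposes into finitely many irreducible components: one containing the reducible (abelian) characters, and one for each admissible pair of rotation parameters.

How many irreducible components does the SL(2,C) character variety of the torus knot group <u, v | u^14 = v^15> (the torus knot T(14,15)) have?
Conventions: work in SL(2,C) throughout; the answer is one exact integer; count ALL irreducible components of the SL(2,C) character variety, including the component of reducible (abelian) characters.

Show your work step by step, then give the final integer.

In the torus knot group T(14,15), u^14 = v^15 is central, so an irreducible representation sends it to +I or -I (Schur).
On an irreducible component, tr(u) is locked at 2*cos(pi*alpha/14) for some alpha in 1..13, and tr(v) at 2*cos(pi*beta/15) for some beta in 1..14.
Consistency of u^14 = (-1)^alpha I with v^15 = (-1)^beta I forces alpha = beta (mod 2).
Enumerate parity-matched pairs: 7*7 odd-odd plus 6*7 even-even gives 91.
Total: 91 irreducible-character components + 1 reducible (abelian) component = 92.

92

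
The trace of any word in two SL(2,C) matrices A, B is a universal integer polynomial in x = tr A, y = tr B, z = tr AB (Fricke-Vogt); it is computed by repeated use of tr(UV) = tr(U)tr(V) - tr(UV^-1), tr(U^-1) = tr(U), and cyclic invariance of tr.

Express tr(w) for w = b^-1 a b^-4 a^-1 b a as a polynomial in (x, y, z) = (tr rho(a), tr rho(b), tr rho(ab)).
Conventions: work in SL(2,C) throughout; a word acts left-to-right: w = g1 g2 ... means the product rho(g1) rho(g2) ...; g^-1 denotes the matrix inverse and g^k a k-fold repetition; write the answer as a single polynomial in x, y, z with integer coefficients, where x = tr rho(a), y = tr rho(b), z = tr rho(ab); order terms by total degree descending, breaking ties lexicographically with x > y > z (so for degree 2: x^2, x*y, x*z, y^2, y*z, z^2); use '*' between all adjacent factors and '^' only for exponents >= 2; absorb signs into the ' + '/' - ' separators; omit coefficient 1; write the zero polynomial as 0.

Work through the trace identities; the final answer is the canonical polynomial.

-x^2*y^5*z + x^3*y^4 + x*y^6 + 2*x*y^4*z^2 + x^2*y^3*z - y^5*z - y^3*z^3 - 2*x^3*y^2 - 5*x*y^4 - 4*x*y^2*z^2 + 2*x^2*y*z + 5*y^3*z + 2*y*z^3 + 5*x*y^2 - 6*y*z + x

trace(a^2) = trace(a) * trace(a) - trace(1) = x^2 - 2
trace(a^2 b) = trace(a) * trace(b a) - trace(b) = x*z - y
trace(a b^-1 a) = trace(a^2) * trace(b) - trace(a^2 b) = x^2*y - x*z - y
trace(a b a b) = trace(b a) * trace(b a) - trace(1) = z^2 - 2
trace(a b^-1 a b) = trace(a b a) * trace(b) - trace(a b a b) = x*y*z - y^2 - z^2 + 2
trace(b^-1 a b^-1 a) = trace(a b^-1 a) * trace(b) - trace(a b^-1 a b) = x^2*y^2 - 2*x*y*z + z^2 - 2
trace(a b^-1 a b^-2) = trace(b^-1 a b^-1 a) * trace(b) - trace(b^-1 a b^-1 a b) = x^2*y^3 - 2*x*y^2*z - x^2*y + y*z^2 + x*z - y
trace(a b^-1 a b^-3) = trace(a b^-1 a b^-2) * trace(b) - trace(a b^-1 a b^-1) = x^2*y^4 - 2*x*y^3*z - 2*x^2*y^2 + y^2*z^2 + 3*x*y*z - y^2 - z^2 + 2
trace(a^2 b a) = trace(a) * trace(a b a) - trace(a b) = x^2*z - x*y - z
trace(b a b) = trace(b) * trace(a b) - trace(a) = y*z - x
trace(a^2 b a b) = trace(a) * trace(b a b a) - trace(b a b) = x*z^2 - y*z - x
trace(a b a b^-1 a) = trace(a^2 b a) * trace(b) - trace(a^2 b a b) = x^2*y*z - x*y^2 - x*z^2 + x
trace(a b a b a b) = trace(a b a b) * trace(a b) - trace(b a) = z^3 - 3*z
trace(a b a b^-1 a b) = trace(a b a b a) * trace(b) - trace(a b a b a b) = x*y*z^2 - y^2*z - z^3 - x*y + 3*z
trace(a b a b^-1 a b^-1) = trace(a b a b^-1 a) * trace(b) - trace(a b a b^-1 a b) = x^2*y^2*z - x*y^3 - 2*x*y*z^2 + y^2*z + z^3 + 2*x*y - 3*z
trace(b^-2 a b a b^-1 a) = trace(a b a b^-1 a b^-1) * trace(b) - trace(a b a b^-1 a) = x^2*y^3*z - x*y^4 - 2*x*y^2*z^2 - x^2*y*z + y^3*z + y*z^3 + 3*x*y^2 + x*z^2 - 3*y*z - x
trace(b^-1 a b a b^-1 a b^-2) = trace(b^-2 a b a b^-1 a) * trace(b) - trace(b^-2 a b a b^-1 a b) = x^2*y^4*z - x*y^5 - 2*x*y^3*z^2 - 2*x^2*y^2*z + y^4*z + y^2*z^3 + 4*x*y^3 + 3*x*y*z^2 - 4*y^2*z - z^3 - 3*x*y + 3*z
trace(b a b^-1 a b^-4 a) = trace(b^-1 a b a b^-1 a b^-2) * trace(b) - trace(b^-1 a b a b^-1 a b^-1) = x^2*y^5*z - x*y^6 - 2*x*y^4*z^2 - 3*x^2*y^3*z + y^5*z + y^3*z^3 + 5*x*y^4 + 5*x*y^2*z^2 + x^2*y*z - 5*y^3*z - 2*y*z^3 - 6*x*y^2 - x*z^2 + 6*y*z + x
trace(b^-1 a b^-4 a^-1 b a) = trace(b a b^-1 a b^-4) * trace(a) - trace(b a b^-1 a b^-4 a) = -x^2*y^5*z + x^3*y^4 + x*y^6 + 2*x*y^4*z^2 + x^2*y^3*z - y^5*z - y^3*z^3 - 2*x^3*y^2 - 5*x*y^4 - 4*x*y^2*z^2 + 2*x^2*y*z + 5*y^3*z + 2*y*z^3 + 5*x*y^2 - 6*y*z + x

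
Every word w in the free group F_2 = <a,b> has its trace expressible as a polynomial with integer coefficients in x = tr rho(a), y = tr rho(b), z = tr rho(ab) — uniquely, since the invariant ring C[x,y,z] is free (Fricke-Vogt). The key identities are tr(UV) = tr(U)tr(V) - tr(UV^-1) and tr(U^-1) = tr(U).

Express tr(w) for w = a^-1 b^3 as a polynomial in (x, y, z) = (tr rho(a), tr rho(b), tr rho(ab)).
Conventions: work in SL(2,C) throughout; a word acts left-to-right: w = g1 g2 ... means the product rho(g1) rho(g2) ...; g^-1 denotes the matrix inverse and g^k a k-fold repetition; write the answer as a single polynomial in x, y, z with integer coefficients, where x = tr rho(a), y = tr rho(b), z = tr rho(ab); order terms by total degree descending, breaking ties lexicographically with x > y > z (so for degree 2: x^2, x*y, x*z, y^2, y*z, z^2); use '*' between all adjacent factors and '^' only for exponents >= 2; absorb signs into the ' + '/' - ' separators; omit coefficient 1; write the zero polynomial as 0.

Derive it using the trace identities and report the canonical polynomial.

x*y^3 - y^2*z - 2*x*y + z

tr(b^2) = tr(b) * tr(b) - tr(1)   [square of b] = y^2 - 2
tr(b^3) = tr(b) * tr(b^2) - tr(b)   [square of b] = y^3 - 3*y
tr(b a b) = tr(b) * tr(a b) - tr(a)   [square of b] = y*z - x
tr(b^3 a) = tr(b) * tr(b a b) - tr(b a)   [square of b] = y^2*z - x*y - z
tr(a^-1 b^3) = tr(b^3) * tr(a) - tr(b^3 a)   [inverse elimination on a] = x*y^3 - y^2*z - 2*x*y + z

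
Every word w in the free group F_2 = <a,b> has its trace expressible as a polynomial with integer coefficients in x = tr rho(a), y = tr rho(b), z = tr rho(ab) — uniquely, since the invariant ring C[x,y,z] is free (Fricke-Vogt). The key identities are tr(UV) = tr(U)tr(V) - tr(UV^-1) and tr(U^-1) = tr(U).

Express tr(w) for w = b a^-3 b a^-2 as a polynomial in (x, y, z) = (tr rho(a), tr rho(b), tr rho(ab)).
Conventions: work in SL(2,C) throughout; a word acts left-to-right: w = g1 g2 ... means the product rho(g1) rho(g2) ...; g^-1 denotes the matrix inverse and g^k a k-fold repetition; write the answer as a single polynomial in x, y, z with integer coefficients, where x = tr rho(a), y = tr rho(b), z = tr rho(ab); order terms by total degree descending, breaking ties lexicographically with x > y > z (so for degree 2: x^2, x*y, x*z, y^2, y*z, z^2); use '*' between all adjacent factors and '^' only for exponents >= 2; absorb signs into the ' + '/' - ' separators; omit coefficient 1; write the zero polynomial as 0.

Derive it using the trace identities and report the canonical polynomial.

tr(b^2) = tr(b) tr(b) - tr(1)  (reduce the b square) = y^2 - 2
tr(b^2 a) = tr(b) tr(a b) - tr(a)  (reduce the b square) = y*z - x
tr(b^2 a^-1) = tr(b^2) tr(a) - tr(b^2 a)  (eliminate a^-1) = x*y^2 - y*z - x
apply: tr(b^2 a^-2) = tr(b^2 a^-1) tr(a) - tr(b^2)  (eliminate a^-1) = x^2*y^2 - x*y*z - x^2 - y^2 + 2
apply: tr(b a^-3 b) = tr(b^2 a^-2) tr(a) - tr(b^2 a^-1)  (eliminate a^-1) = x^3*y^2 - x^2*y*z - x^3 - 2*x*y^2 + y*z + 3*x
apply: tr(b a b a) = tr(b a) tr(b a) - tr(1)  (split on b) = z^2 - 2
tr(a^-1 b a b) = tr(b a b) tr(a) - tr(b a b a)  (eliminate a^-1) = x*y*z - x^2 - z^2 + 2
tr(a^-2 b a b) = tr(a^-1 b a b) tr(a) - tr(a^-1 b a b a)  (eliminate a^-1) = x^2*y*z - x^3 - x*z^2 - y*z + 3*x
tr(b a^-3 b a) = tr(a^-2 b a b) tr(a) - tr(a^-2 b a b a)  (eliminate a^-1) = x^3*y*z - x^4 - x^2*z^2 - 2*x*y*z + 4*x^2 + z^2 - 2
use: tr(a^-1 b a^-3 b) = tr(b a^-3 b) tr(a) - tr(b a^-3 b a)  (eliminate a^-1) = x^4*y^2 - 2*x^3*y*z - 2*x^2*y^2 + x^2*z^2 + 3*x*y*z - x^2 - z^2 + 2
tr(b a^-3 b a^-2) = tr(a^-1 b a^-3 b) tr(a) - tr(a^-1 b a^-3 b a)  (eliminate a^-1) = x^5*y^2 - 2*x^4*y*z - 3*x^3*y^2 + x^3*z^2 + 4*x^2*y*z + 2*x*y^2 - x*z^2 - y*z - x

x^5*y^2 - 2*x^4*y*z - 3*x^3*y^2 + x^3*z^2 + 4*x^2*y*z + 2*x*y^2 - x*z^2 - y*z - x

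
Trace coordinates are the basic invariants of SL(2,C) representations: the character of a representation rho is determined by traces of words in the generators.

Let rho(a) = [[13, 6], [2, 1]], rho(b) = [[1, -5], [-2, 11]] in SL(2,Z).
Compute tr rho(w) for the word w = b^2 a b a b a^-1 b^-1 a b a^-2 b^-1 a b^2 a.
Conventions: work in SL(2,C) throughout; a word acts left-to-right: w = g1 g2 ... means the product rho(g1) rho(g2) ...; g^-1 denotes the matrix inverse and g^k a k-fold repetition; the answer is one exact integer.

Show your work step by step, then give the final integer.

27296

rho(b) = [[1, -5], [-2, 11]]
... * rho(b) = [[1, -5], [-2, 11]]  ->  [[11, -60], [-24, 131]]
... * rho(a) = [[13, 6], [2, 1]]  ->  [[23, 6], [-50, -13]]
... * rho(b) = [[1, -5], [-2, 11]]  ->  [[11, -49], [-24, 107]]
... * rho(a) = [[13, 6], [2, 1]]  ->  [[45, 17], [-98, -37]]
... * rho(b) = [[1, -5], [-2, 11]]  ->  [[11, -38], [-24, 83]]
... * rho(a^-1) = [[1, -6], [-2, 13]]  ->  [[87, -560], [-190, 1223]]
... * rho(b^-1) = [[11, 5], [2, 1]]  ->  [[-163, -125], [356, 273]]
... * rho(a) = [[13, 6], [2, 1]]  ->  [[-2369, -1103], [5174, 2409]]
... * rho(b) = [[1, -5], [-2, 11]]  ->  [[-163, -288], [356, 629]]
... * rho(a^-1) = [[1, -6], [-2, 13]]  ->  [[413, -2766], [-902, 6041]]
... * rho(a^-1) = [[1, -6], [-2, 13]]  ->  [[5945, -38436], [-12984, 83945]]
... * rho(b^-1) = [[11, 5], [2, 1]]  ->  [[-11477, -8711], [25066, 19025]]
... * rho(a) = [[13, 6], [2, 1]]  ->  [[-166623, -77573], [363908, 169421]]
... * rho(b) = [[1, -5], [-2, 11]]  ->  [[-11477, -20188], [25066, 44091]]
... * rho(b) = [[1, -5], [-2, 11]]  ->  [[28899, -164683], [-63116, 359671]]
... * rho(a) = [[13, 6], [2, 1]]  ->  [[46321, 8711], [-101166, -19025]]
tr = 46321 + -19025 = 27296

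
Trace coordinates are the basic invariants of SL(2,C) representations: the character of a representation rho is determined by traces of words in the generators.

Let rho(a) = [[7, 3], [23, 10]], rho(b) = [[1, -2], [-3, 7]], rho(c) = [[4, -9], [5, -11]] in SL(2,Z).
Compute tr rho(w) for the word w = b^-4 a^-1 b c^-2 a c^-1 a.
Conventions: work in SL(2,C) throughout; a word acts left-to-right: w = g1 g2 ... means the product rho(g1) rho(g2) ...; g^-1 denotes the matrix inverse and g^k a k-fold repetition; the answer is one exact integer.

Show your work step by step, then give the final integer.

-28904420

rho(b^-1) = [[7, 2], [3, 1]]
... * rho(b^-1) = [[7, 2], [3, 1]]  ->  [[55, 16], [24, 7]]
... * rho(b^-1) = [[7, 2], [3, 1]]  ->  [[433, 126], [189, 55]]
... * rho(b^-1) = [[7, 2], [3, 1]]  ->  [[3409, 992], [1488, 433]]
... * rho(a^-1) = [[10, -3], [-23, 7]]  ->  [[11274, -3283], [4921, -1433]]
... * rho(b) = [[1, -2], [-3, 7]]  ->  [[21123, -45529], [9220, -19873]]
... * rho(c^-1) = [[-11, 9], [-5, 4]]  ->  [[-4708, 7991], [-2055, 3488]]
... * rho(c^-1) = [[-11, 9], [-5, 4]]  ->  [[11833, -10408], [5165, -4543]]
... * rho(a) = [[7, 3], [23, 10]]  ->  [[-156553, -68581], [-68334, -29935]]
... * rho(c^-1) = [[-11, 9], [-5, 4]]  ->  [[2064988, -1683301], [901349, -734746]]
... * rho(a) = [[7, 3], [23, 10]]  ->  [[-24261007, -10638046], [-10589715, -4643413]]
tr = -24261007 + -4643413 = -28904420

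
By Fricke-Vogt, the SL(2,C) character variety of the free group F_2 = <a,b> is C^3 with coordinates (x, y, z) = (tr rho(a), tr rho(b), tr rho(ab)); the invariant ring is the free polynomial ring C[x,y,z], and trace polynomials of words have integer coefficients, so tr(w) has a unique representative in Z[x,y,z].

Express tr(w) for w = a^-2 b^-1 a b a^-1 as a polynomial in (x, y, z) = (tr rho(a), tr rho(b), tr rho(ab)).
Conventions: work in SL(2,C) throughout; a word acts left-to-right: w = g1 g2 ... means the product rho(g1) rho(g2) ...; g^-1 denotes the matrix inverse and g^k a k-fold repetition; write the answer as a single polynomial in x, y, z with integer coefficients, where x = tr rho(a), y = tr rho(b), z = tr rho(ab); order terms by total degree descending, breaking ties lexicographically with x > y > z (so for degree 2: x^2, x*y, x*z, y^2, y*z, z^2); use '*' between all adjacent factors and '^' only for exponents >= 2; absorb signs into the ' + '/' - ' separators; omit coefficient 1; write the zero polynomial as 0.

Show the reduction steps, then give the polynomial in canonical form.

trace(b a^-1) = trace(b) * trace(a) - trace(b a) = x*y - z
apply: trace(b a^-2) = trace(b a^-1) * trace(a) - trace(b) = x^2*y - x*z - y
trace(b a b) = trace(b) * trace(a b) - trace(a) = y*z - x
trace(b a b a) = trace(b a) * trace(b a) - trace(1)   [split at repeated b] = z^2 - 2
trace(b a b a^-1) = trace(b a b) * trace(a) - trace(b a b a) = x*y*z - x^2 - z^2 + 2
trace(a^-1 b a b a^-1) = trace(b a b a^-1) * trace(a) - trace(b a b) = x^2*y*z - x^3 - x*z^2 - y*z + 3*x
trace(a b a^-3 b) = trace(a^-1 b a b a^-1) * trace(a) - trace(a^-1 b a b) = x^3*y*z - x^4 - x^2*z^2 - 2*x*y*z + 4*x^2 + z^2 - 2
use: trace(a^-2 b^-1 a b a^-1) = trace(a b a^-3) * trace(b) - trace(a b a^-3 b) = -x^3*y*z + x^4 + x^2*y^2 + x^2*z^2 + x*y*z - 4*x^2 - y^2 - z^2 + 2

-x^3*y*z + x^4 + x^2*y^2 + x^2*z^2 + x*y*z - 4*x^2 - y^2 - z^2 + 2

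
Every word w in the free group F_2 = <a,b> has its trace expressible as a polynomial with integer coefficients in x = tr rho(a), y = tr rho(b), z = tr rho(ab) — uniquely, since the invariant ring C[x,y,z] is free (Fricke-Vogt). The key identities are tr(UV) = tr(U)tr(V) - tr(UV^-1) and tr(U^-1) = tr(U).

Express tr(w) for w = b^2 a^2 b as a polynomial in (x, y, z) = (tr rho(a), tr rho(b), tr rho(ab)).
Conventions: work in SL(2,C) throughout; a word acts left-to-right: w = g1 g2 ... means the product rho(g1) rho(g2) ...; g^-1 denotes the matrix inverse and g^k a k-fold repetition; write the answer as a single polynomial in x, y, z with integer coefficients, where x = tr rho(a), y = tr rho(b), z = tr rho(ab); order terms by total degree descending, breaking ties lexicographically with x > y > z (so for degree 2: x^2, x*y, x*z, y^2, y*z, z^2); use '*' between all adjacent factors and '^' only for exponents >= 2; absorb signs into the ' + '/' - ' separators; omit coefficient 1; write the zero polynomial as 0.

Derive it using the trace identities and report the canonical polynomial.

next, tr(b^2 a) = tr(b) tr(a b) - tr(a) = y*z - x
tr(b^2) = tr(b) tr(b) - tr(1) = y^2 - 2
tr(b a^2 b) = tr(a) tr(b^2 a) - tr(b^2) = x*y*z - x^2 - y^2 + 2
tr(b a^2) = tr(a) tr(b a) - tr(b) = x*z - y
and tr(b^2 a^2 b) = tr(b) tr(b a^2 b) - tr(b a^2) = x*y^2*z - x^2*y - y^3 - x*z + 3*y

x*y^2*z - x^2*y - y^3 - x*z + 3*y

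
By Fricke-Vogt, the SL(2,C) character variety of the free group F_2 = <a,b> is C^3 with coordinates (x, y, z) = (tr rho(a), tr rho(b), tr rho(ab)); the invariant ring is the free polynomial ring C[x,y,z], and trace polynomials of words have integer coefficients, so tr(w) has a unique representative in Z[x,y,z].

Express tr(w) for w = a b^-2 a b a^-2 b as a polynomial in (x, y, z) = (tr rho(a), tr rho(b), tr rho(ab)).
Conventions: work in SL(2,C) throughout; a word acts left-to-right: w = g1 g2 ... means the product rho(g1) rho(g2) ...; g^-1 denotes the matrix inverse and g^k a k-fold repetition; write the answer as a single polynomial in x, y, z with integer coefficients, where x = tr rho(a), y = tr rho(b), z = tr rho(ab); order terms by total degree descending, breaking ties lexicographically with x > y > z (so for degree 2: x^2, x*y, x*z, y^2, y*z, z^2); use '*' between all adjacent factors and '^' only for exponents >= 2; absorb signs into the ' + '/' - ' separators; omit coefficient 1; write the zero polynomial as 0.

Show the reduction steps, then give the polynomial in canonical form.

x^3*y^3*z - x^4*y^2 - x^2*y^4 - 2*x^2*y^2*z^2 + x*y*z^3 + x^4 + 6*x^2*y^2 + x^2*z^2 + y^4 + y^2*z^2 - 4*x*y*z - 4*x^2 - 4*y^2 + 2

so tr(b^2 a) = tr(b) tr(a b) - tr(a)   [square of b] = y*z - x
tr(b^2) = tr(b) tr(b) - tr(1)   [square of b] = y^2 - 2
tr(a b^2 a) = tr(a) tr(b^2 a) - tr(b^2)   [square of a] = x*y*z - x^2 - y^2 + 2
reduce: tr(a b a b) = tr(b a) tr(b a) - tr(1)   [split at a repeated b] = z^2 - 2
so tr(a b a) = tr(a) tr(b a) - tr(b)   [square of a] = x*z - y
tr(a b^2 a b) = tr(b) tr(a b a b) - tr(a b a)   [square of b] = y*z^2 - x*z - y
tr(a b^2 a b^-1) = tr(a b^2 a) tr(b) - tr(a b^2 a b)   [inverse elimination on b] = x*y^2*z - x^2*y - y^3 - y*z^2 + x*z + 3*y
tr(b a b^-2 a b) = tr(a b^2 a b^-1) tr(b) - tr(a b^2 a)   [inverse elimination on b] = x*y^3*z - x^2*y^2 - y^4 - y^2*z^2 + x^2 + 4*y^2 - 2
so tr(a b a b a) = tr(a) tr(b a b a) - tr(b a b)   [square of a] = x*z^2 - y*z - x
tr(a b a b a b) = tr(a b) tr(a b a b) - tr(a^-1 b^-1)   [split at a repeated a] = z^3 - 3*z
reduce: tr(a b a b a b^-1) = tr(a b a b a) tr(b) - tr(a b a b a b)   [inverse elimination on b] = x*y*z^2 - y^2*z - z^3 - x*y + 3*z
tr(b a b^-2 a b a) = tr(a b a b a b^-1) tr(b) - tr(a b a b a)   [inverse elimination on b] = x*y^2*z^2 - y^3*z - y*z^3 - x*y^2 - x*z^2 + 4*y*z + x
tr(b a b^-2 a b a^-1) = tr(b a b^-2 a b) tr(a) - tr(b a b^-2 a b a)   [inverse elimination on a] = x^2*y^3*z - x^3*y^2 - x*y^4 - 2*x*y^2*z^2 + y^3*z + y*z^3 + x^3 + 5*x*y^2 + x*z^2 - 4*y*z - 3*x
reduce: tr(a b^-2 a b a^-2 b) = tr(b a b^-2 a b a^-1) tr(a) - tr(b a b^-2 a b)   [inverse elimination on a] = x^3*y^3*z - x^4*y^2 - x^2*y^4 - 2*x^2*y^2*z^2 + x*y*z^3 + x^4 + 6*x^2*y^2 + x^2*z^2 + y^4 + y^2*z^2 - 4*x*y*z - 4*x^2 - 4*y^2 + 2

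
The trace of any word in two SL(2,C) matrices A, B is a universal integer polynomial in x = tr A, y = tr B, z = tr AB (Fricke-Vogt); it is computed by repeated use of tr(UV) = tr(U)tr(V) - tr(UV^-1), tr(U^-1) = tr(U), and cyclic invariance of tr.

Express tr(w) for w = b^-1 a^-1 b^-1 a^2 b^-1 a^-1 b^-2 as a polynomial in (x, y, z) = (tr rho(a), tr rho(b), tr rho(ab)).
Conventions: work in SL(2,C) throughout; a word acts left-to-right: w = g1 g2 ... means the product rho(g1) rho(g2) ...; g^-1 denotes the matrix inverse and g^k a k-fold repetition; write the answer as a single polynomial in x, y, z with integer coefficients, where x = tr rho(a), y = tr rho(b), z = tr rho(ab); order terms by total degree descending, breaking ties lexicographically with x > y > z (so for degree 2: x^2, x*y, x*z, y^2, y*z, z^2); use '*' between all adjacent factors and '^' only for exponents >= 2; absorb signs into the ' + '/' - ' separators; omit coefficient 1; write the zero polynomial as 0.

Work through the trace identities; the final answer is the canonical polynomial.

trace(a b^-1) = trace(a) trace(b) - trace(a b)  (eliminate b^-1) = x*y - z
trace(b^-1 a b^-1) = trace(a b^-1) trace(b) - trace(a)  (eliminate b^-1) = x*y^2 - y*z - x
trace(a^2) = trace(a) trace(a) - trace(1)  (reduce the a square) = x^2 - 2
trace(a^2 b) = trace(a) trace(b a) - trace(b)  (reduce the a square) = x*z - y
and trace(a b^-1 a) = trace(a^2) trace(b) - trace(a^2 b)  (eliminate b^-1) = x^2*y - x*z - y
trace(a b a b) = trace(b a) trace(b a) - trace(1)  (split on b) = z^2 - 2
trace(a b^-1 a b) = trace(a b a) trace(b) - trace(a b a b)  (eliminate b^-1) = x*y*z - y^2 - z^2 + 2
trace(b^-1 a b^-1 a) = trace(a b^-1 a) trace(b) - trace(a b^-1 a b)  (eliminate b^-1) = x^2*y^2 - 2*x*y*z + z^2 - 2
trace(b^-1 a b^-1 a^-1) = trace(b^-1 a b^-1) trace(a) - trace(b^-1 a b^-1 a)  (eliminate a^-1) = x*y*z - x^2 - z^2 + 2
trace(a b^-1 a^-1 b^-2) = trace(b^-1 a b^-1 a^-1) trace(b) - trace(b^-1 a b^-1 a^-1 b)  (eliminate b^-1) = x*y^2*z - x^2*y - y*z^2 + y
trace(b^-1 a^2 b^-1) = trace(a^2 b^-1) trace(b) - trace(a^2)  (eliminate b^-1) = x^2*y^2 - x*y*z - x^2 - y^2 + 2
trace(a^3) = trace(a) trace(a^2) - trace(a)  (reduce the a square) = x^3 - 3*x
trace(a^3 b) = trace(a) trace(b a^2) - trace(b a)  (reduce the a square) = x^2*z - x*y - z
and trace(a^2 b^-1 a) = trace(a^3) trace(b) - trace(a^3 b)  (eliminate b^-1) = x^3*y - x^2*z - 2*x*y + z
trace(b a b) = trace(b) trace(a b) - trace(a)  (reduce the b square) = y*z - x
and trace(a b a^2 b) = trace(a) trace(b a b a) - trace(b a b)  (reduce the a square) = x*z^2 - y*z - x
trace(a^2 b^-1 a b) = trace(a b a^2) trace(b) - trace(a b a^2 b)  (eliminate b^-1) = x^2*y*z - x*y^2 - x*z^2 + x
trace(b^-1 a^2 b^-1 a) = trace(a^2 b^-1 a) trace(b) - trace(a^2 b^-1 a b)  (eliminate b^-1) = x^3*y^2 - 2*x^2*y*z - x*y^2 + x*z^2 + y*z - x
next, trace(a^2 b^-1 a^-1 b^-1) = trace(b^-1 a^2 b^-1) trace(a) - trace(b^-1 a^2 b^-1 a)  (eliminate a^-1) = x^2*y*z - x^3 - x*z^2 - y*z + 3*x
trace(b^2) = trace(b) trace(b) - trace(1)  (reduce the b square) = y^2 - 2
next, trace(b a^2 b) = trace(a) trace(b^2 a) - trace(b^2)  (reduce the a square) = x*y*z - x^2 - y^2 + 2
trace(b^2 a b a) = trace(b) trace(a b a b) - trace(a b a)  (reduce the b square) = y*z^2 - x*z - y
next, trace(b^2 a b) = trace(b) trace(b a b) - trace(b a)  (reduce the b square) = y^2*z - x*y - z
next, trace(b a b a^2 b) = trace(a) trace(b^2 a b a) - trace(b^2 a b)  (reduce the a square) = x*y*z^2 - x^2*z - y^2*z + z
trace(b a b a b a) = trace(a b a b) trace(a b) - trace(b a)  (split on a) = z^3 - 3*z
trace(b a b a^2 b a) = trace(a) trace(b a b a b a) - trace(b a b a b)  (reduce the a square) = x*z^3 - y*z^2 - 2*x*z + y
trace(a b a^2 b a^-1 b) = trace(b a b a^2 b) trace(a) - trace(b a b a^2 b a)  (eliminate a^-1) = x^2*y*z^2 - x^3*z - x*y^2*z - x*z^3 + y*z^2 + 3*x*z - y
trace(a^-1 b^-1 a b a^2 b) = trace(a b a^2 b a^-1) trace(b) - trace(a b a^2 b a^-1 b)  (eliminate b^-1) = -x^2*y*z^2 + x^3*z + 2*x*y^2*z + x*z^3 - x^2*y - y^3 - y*z^2 - 3*x*z + 3*y
trace(b^-1 a b a^2 b^-1 a^-1) = trace(a^-1 b^-1 a b a^2) trace(b) - trace(a^-1 b^-1 a b a^2 b)  (eliminate b^-1) = x^2*y*z^2 - x^3*z - x*y^2*z - x*z^3 + x^2*y + 3*x*z - y
next, trace(b a^2 b^-1 a^-1 b^-2 a) = trace(b^-1 a b a^2 b^-1 a^-1) trace(b) - trace(b^-1 a b a^2 b^-1 a^-1 b)  (eliminate b^-1) = x^2*y^2*z^2 - x^3*y*z - x*y^3*z - x*y*z^3 + x^2*y^2 + 3*x*y*z - x^2 - y^2 + 2
trace(a^2 b^-1 a^-1 b^-2 a^-1 b) = trace(b a^2 b^-1 a^-1 b^-2) trace(a) - trace(b a^2 b^-1 a^-1 b^-2 a)  (eliminate a^-1) = -x^2*y^2*z^2 + 2*x^3*y*z + x*y^3*z + x*y*z^3 - x^4 - x^2*y^2 - x^2*z^2 - 4*x*y*z + 4*x^2 + y^2 - 2
and trace(a^-1 b^-1 a^2 b^-1 a^-1 b^-2) = trace(a^2 b^-1 a^-1 b^-2 a^-1) trace(b) - trace(a^2 b^-1 a^-1 b^-2 a^-1 b)  (eliminate b^-1) = x^2*y^2*z^2 - 2*x^3*y*z - x*y*z^3 + x^4 + x^2*z^2 - y^2*z^2 + 4*x*y*z - 4*x^2 + 2
trace(a^-1 b^-1 a^2 b^-1 a^-1) = trace(b^-1 a^2 b^-1 a^-1) trace(a) - trace(b^-1 a^2 b^-1)  (eliminate a^-1) = x^3*y*z - x^4 - x^2*y^2 - x^2*z^2 + 4*x^2 + y^2 - 2
next, trace(b a^-1 b^-1 a) = trace(a b a^-1) trace(b) - trace(a b a^-1 b)  (eliminate b^-1) = -x*y*z + x^2 + y^2 + z^2 - 2
trace(b^3) = trace(b) trace(b^2) - trace(b)  (reduce the b square) = y^3 - 3*y
and trace(b a^2 b^2) = trace(a) trace(b^3 a) - trace(b^3)  (reduce the a square) = x*y^2*z - x^2*y - y^3 - x*z + 3*y
and trace(a^2 b^2 a^-1 b) = trace(b a^2 b^2) trace(a) - trace(b a^2 b^2 a)  (eliminate a^-1) = x^2*y^2*z - x^3*y - x*y^3 - x*y*z^2 + y^2*z + 3*x*y - z
trace(b a^-1 b^-1 a^2 b) = trace(a^2 b^2 a^-1) trace(b) - trace(a^2 b^2 a^-1 b)  (eliminate b^-1) = -x^2*y^2*z + x^3*y + x*y^3 + x*y*z^2 - 4*x*y + z
trace(b a^2 b a b) = trace(b) trace(a^2 b a b) - trace(a^2 b a)  (reduce the b square) = x*y*z^2 - x^2*z - y^2*z + z
trace(a^2 b a b a^-1 b) = trace(b a^2 b a b) trace(a) - trace(b a^2 b a b a)  (eliminate a^-1) = x^2*y*z^2 - x^3*z - x*y^2*z - x*z^3 + y*z^2 + 3*x*z - y
trace(b a^-1 b^-1 a^2 b a) = trace(a^2 b a b a^-1) trace(b) - trace(a^2 b a b a^-1 b)  (eliminate b^-1) = -x^2*y*z^2 + x^3*z + x*y^2*z + x*z^3 - 3*x*z - y
trace(a^-1 b a^-1 b^-1 a^2 b) = trace(b a^-1 b^-1 a^2 b) trace(a) - trace(b a^-1 b^-1 a^2 b a)  (eliminate a^-1) = -x^3*y^2*z + x^4*y + x^2*y^3 + 2*x^2*y*z^2 - x^3*z - x*y^2*z - x*z^3 - 4*x^2*y + 4*x*z + y
trace(a^-1 b^-1 a^2 b^-1 a^-1 b) = trace(a^-1 b a^-1 b^-1 a^2) trace(b) - trace(a^-1 b a^-1 b^-1 a^2 b)  (eliminate b^-1) = x^3*y^2*z - x^4*y - x^2*y^3 - 2*x^2*y*z^2 + x^3*z + x*z^3 + 5*x^2*y + y^3 + y*z^2 - 4*x*z - 3*y
trace(a^-1 b^-1 a^2 b^-1 a^-1 b^-1) = trace(a^-1 b^-1 a^2 b^-1 a^-1) trace(b) - trace(a^-1 b^-1 a^2 b^-1 a^-1 b)  (eliminate b^-1) = x^2*y*z^2 - x^3*z - x*z^3 - x^2*y - y*z^2 + 4*x*z + y
trace(b^-1 a^-1 b^-1 a^2 b^-1 a^-1 b^-2) = trace(a^-1 b^-1 a^2 b^-1 a^-1 b^-2) trace(b) - trace(a^-1 b^-1 a^2 b^-1 a^-1 b^-1)  (eliminate b^-1) = x^2*y^3*z^2 - 2*x^3*y^2*z - x*y^2*z^3 + x^4*y - y^3*z^2 + x^3*z + 4*x*y^2*z + x*z^3 - 3*x^2*y + y*z^2 - 4*x*z + y

x^2*y^3*z^2 - 2*x^3*y^2*z - x*y^2*z^3 + x^4*y - y^3*z^2 + x^3*z + 4*x*y^2*z + x*z^3 - 3*x^2*y + y*z^2 - 4*x*z + y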